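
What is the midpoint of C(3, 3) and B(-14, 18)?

The midpoint is the point halfway along the segment.
Move half the horizontal distance: 3 + (-14 - 3)/2 = 3 + -17/2 = -11/2
Move half the vertical distance: 3 + (18 - 3)/2 = 3 + 15/2 = 21/2
Midpoint = (-11/2, 21/2)

(-11/2, 21/2)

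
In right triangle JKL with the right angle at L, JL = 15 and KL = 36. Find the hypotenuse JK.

By the Pythagorean theorem: JK^2 = JL^2 + KL^2
JK^2 = 15^2 + 36^2 = 225 + 1296 = 1521
JK = sqrt(1521) = 39

39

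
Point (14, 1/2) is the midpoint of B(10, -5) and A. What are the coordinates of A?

Using the midpoint formula: M = ((x1 + x2)/2, (y1 + y2)/2)
We know M = (14, 1/2) and B = (10, -5)
For x: 14 = (10 + x2)/2, so x2 = 2*14 - 10 = 18
For y: 1/2 = (-5 + y2)/2, so y2 = 2*1/2 - -5 = 6
A = (18, 6)

(18, 6)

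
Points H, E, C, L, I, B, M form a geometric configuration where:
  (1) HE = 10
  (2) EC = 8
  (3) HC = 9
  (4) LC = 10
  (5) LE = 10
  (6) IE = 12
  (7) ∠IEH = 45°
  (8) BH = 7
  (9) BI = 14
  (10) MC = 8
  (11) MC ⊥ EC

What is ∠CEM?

Step 1: By the law of cosines on triangle ECM: EM² = 8² + 8² − 2·8·8·cos(90°) = 128, so EM = 8·√2.
Step 2: By the inverse law of cosines on triangle CEM: cos(∠CEM) = (8² + (8·√2)² − 8²) / (2·8·8·√2) = 128/181.02 = 0.7071, so ∠CEM = 45°.

Therefore, the measure of angle ∠CEM = 45°.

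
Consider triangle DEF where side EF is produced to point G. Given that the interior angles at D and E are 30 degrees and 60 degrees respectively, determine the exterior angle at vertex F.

Exterior angle = 30 + 60 = 90 degrees (exterior angle theorem).

90 degrees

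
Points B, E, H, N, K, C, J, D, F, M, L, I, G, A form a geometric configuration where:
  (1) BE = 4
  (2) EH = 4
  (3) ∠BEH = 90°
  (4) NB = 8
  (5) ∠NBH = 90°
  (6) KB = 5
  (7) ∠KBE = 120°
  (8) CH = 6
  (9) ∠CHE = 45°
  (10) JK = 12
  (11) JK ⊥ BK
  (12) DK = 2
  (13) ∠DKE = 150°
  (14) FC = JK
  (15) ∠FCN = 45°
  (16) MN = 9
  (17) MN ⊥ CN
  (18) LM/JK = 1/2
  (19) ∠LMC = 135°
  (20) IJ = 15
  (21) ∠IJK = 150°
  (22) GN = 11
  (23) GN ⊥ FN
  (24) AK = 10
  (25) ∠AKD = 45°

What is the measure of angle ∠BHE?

Step 1: By the law of cosines on triangle HEB: HB² = 4² + 4² − 2·4·4·cos(90°) = 32, so HB = 4·√2.
Step 2: By the inverse law of cosines on triangle BHE: cos(∠BHE) = ((4·√2)² + 4² − 4²) / (2·4·√2·4) = 32/45.25 = 0.7071, so ∠BHE = 45°.

Therefore, the measure of angle ∠BHE = 45°.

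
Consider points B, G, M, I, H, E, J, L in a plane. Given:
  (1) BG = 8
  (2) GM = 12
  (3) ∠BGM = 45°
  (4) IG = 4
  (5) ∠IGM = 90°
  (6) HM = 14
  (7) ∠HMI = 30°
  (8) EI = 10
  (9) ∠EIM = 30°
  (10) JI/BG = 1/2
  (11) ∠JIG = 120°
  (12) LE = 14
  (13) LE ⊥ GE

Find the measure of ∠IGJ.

From the given relations: JI = 1/2·BG = 1/2·8 = 4.
Step 1: By the law of cosines on triangle GIJ: GJ² = 4² + 4² − 2·4·4·cos(120°) = 48, so GJ = 4·√3.
Step 2: By the inverse law of cosines on triangle IGJ: cos(∠IGJ) = (4² + (4·√3)² − 4²) / (2·4·4·√3) = 48/55.43 = 0.866, so ∠IGJ = 30°.

Therefore, the measure of angle ∠IGJ = 30°.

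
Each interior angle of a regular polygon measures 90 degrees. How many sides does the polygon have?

Each interior angle of a regular n-gon is (n - 2) * 180 / n.
Setting this equal to 90:
(n - 2) * 180 / n = 90
Each exterior angle = 180 - 90 = 90 degrees.
Since exterior angles sum to 360: n = 360 / 90 = 4.

4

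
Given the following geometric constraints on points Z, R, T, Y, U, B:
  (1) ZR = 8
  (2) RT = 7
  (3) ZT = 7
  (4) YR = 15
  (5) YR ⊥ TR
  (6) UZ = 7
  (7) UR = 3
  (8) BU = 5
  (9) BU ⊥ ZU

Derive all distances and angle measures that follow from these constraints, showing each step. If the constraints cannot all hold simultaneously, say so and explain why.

The constraints are consistent.

Step 1: From ZU = 7, UB = 5, and ∠ZUB = 90°, by the law of cosines:
  ZB² = ZU² + UB² - 2·ZU·UB·cos(90°) = 49 + 25 - 0 = 74
  ZB = √74

Step 2: From TR = 7, RY = 15, and ∠TRY = 90°, by the law of cosines:
  TY² = TR² + RY² - 2·TR·RY·cos(90°) = 49 + 225 - 0 = 274
  TY ≈ 16.55

Step 3: From ZR = 8, ZT = 7, RT = 7, by the inverse law of cosines:
  cos(∠RZT) = (ZR² + ZT² - RT²) / (2·ZR·ZT)
  ∠RZT = 55.15°

Step 4: From ZR = 8, ZU = 7, RU = 3, by the inverse law of cosines:
  cos(∠RZU) = (ZR² + ZU² - RU²) / (2·ZR·ZU)
  ∠RZU = 21.79°

Step 5: From RT = 7, RZ = 8, TZ = 7, by the inverse law of cosines:
  cos(∠TRZ) = (RT² + RZ² - TZ²) / (2·RT·RZ)
  ∠TRZ = 55.15°

Step 6: From RU = 3, RZ = 8, UZ = 7, by the inverse law of cosines:
  cos(∠URZ) = (RU² + RZ² - UZ²) / (2·RU·RZ)
  ∠URZ = 60°

Step 7: From TR = 7, TZ = 7, RZ = 8, by the inverse law of cosines:
  cos(∠RTZ) = (TR² + TZ² - RZ²) / (2·TR·TZ)
  ∠RTZ = 69.7°

Step 8: From UR = 3, UZ = 7, RZ = 8, by the inverse law of cosines:
  cos(∠RUZ) = (UR² + UZ² - RZ²) / (2·UR·UZ)
  ∠RUZ = 98.21°

Step 9: From ZB = √74, ZU = 7, BU = 5, by the inverse law of cosines:
  cos(∠BZU) = (ZB² + ZU² - BU²) / (2·ZB·ZU)
  ∠BZU = 35.54°

Step 10: From TR = 7, TY = 16.55, RY = 15, by the inverse law of cosines:
  cos(∠RTY) = (TR² + TY² - RY²) / (2·TR·TY)
  ∠RTY = 64.98°

Step 11: From YR = 15, YT = 16.55, RT = 7, by the inverse law of cosines:
  cos(∠RYT) = (YR² + YT² - RT²) / (2·YR·YT)
  ∠RYT = 25.02°

Step 12: From BU = 5, BZ = √74, UZ = 7, by the inverse law of cosines:
  cos(∠UBZ) = (BU² + BZ² - UZ²) / (2·BU·BZ)
  ∠UBZ = 54.46°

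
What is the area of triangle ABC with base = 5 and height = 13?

Area = (1/2)(5)(13) = 65/2

65/2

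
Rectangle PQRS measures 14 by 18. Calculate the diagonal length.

Using the Pythagorean theorem:
d² = 14² + 18² = 196 + 324 = 520
d = sqrt(520) = 2*sqrt(130)

2*sqrt(130)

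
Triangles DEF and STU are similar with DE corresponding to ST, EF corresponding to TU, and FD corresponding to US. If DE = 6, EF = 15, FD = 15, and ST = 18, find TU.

k = 18/6 = 3. TU = 3 * 15 = 45.

45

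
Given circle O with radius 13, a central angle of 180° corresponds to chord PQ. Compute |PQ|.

Chord = 2(13) sin(90°) = 26

26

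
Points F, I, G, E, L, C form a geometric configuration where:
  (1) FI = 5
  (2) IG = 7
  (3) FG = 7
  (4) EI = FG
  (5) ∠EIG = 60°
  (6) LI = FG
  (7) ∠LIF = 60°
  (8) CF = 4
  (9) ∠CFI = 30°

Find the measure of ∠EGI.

From the given relations: EI = FG = 7.
Step 1: By the law of cosines on triangle GIE: GE² = 7² + 7² − 2·7·7·cos(60°) = 49, so GE = 7.
Step 2: By the inverse law of cosines on triangle EGI: cos(∠EGI) = (7² + 7² − 7²) / (2·7·7) = 49/98 = 0.5, so ∠EGI = 60°.

Therefore, the measure of angle ∠EGI = 60°.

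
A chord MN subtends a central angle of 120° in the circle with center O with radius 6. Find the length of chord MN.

Chord length = 2r sin(θ/2)
= 2 × 6 × sin(120°/2)
= 2 × 6 × sin(60°)
= 6*sqrt(3)

6*sqrt(3)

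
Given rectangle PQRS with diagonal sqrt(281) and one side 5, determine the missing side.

The diagonal of a rectangle forms a right triangle with the two sides.
Rearranging the Pythagorean theorem: missing side = sqrt(d^2 - known^2).
= sqrt(281 - 25) = sqrt(256) = 16.

16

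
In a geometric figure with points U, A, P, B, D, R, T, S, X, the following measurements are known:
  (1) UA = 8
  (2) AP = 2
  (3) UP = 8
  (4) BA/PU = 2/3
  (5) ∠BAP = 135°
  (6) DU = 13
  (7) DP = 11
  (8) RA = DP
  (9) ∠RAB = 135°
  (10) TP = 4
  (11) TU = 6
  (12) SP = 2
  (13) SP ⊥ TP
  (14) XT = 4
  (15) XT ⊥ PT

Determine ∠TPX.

Step 1: By the law of cosines on triangle PTX: PX² = 4² + 4² − 2·4·4·cos(90°) = 32, so PX = 4·√2.
Step 2: By the inverse law of cosines on triangle TPX: cos(∠TPX) = (4² + (4·√2)² − 4²) / (2·4·4·√2) = 32/45.25 = 0.7071, so ∠TPX = 45°.

Therefore, the measure of angle ∠TPX = 45°.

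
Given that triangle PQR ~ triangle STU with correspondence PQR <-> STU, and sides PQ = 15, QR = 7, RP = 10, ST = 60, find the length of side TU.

k = 60/15 = 4. TU = 4 * 7 = 28.

28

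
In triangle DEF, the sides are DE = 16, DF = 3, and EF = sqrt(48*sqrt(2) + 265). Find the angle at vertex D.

cos(D) = (16² + 3² - (sqrt(48*sqrt(2) + 265))²) / (2 × 16 × 3) = -sqrt(2)/2, so D = arccos(-sqrt(2)/2) = 135°.

135°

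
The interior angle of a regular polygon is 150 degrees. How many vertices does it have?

The exterior angle is the supplement of the interior angle: 180 - 150 = 30 degrees.
Since the exterior angles of any convex polygon sum to 360 degrees, the number of sides is 360 / 30 = 12.

12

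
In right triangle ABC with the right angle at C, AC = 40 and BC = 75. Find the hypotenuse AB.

In a right triangle, the square of the hypotenuse equals the sum of the squares of the two legs.
The legs are 40 and 75, so the hypotenuse = sqrt(1600 + 5625) = sqrt(7225) = 85.

85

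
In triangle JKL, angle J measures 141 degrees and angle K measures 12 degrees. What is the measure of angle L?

The interior angles sum to 180°: angle L = 180 - 141 - 12 = 27°.
The triangle is obtuse (angles 141°, 12°, 27°).

27 degrees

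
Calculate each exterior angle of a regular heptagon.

Each exterior angle of a regular n-gon is 360 / n.
For n = 7: 360 / 7 = 360/7 degrees.

360/7 degrees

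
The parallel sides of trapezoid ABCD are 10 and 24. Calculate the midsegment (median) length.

midsegment = (10 + 24) / 2 = 34 / 2 = 17

17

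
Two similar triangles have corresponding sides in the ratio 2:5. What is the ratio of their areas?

Area scales with the square of linear dimensions. If every length is multiplied by 2/5, then the area is multiplied by (2/5)^2 = 4/25.
The area ratio is 4:25.

4:25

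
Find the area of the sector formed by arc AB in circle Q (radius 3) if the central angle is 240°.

Sector area = π(3²)(2/3) = 6*pi

6*pi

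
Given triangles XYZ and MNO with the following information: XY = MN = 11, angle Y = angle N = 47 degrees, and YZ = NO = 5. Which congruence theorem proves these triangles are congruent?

Consider the given information: XY = MN = 11, angle Y = angle N = 47 degrees, and YZ = NO = 5
This is not ASA or HL: ASA requires two angles and the side between them. HL only applies to right triangles with matching hypotenuse and leg.
The correct criterion is SAS. Two pairs of corresponding sides and the included angle are equal (Side-Angle-Side).

SAS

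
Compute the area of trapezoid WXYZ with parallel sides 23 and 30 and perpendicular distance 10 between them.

A trapezoid's area equals the midsegment times the height.
The midsegment is (23 + 30) / 2 = 53/2.
Area = 53/2 * 10 = 265.

265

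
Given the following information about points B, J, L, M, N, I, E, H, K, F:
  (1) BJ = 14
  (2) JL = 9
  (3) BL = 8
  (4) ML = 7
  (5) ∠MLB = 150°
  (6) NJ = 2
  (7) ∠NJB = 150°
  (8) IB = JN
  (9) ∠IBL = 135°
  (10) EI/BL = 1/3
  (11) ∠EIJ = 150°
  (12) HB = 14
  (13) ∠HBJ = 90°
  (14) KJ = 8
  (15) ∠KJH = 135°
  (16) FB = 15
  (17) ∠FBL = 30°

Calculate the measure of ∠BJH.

Step 1: By the law of cosines on triangle JBH: JH² = 14² + 14² − 2·14·14·cos(90°) = 392, so JH = 14·√2.
Step 2: By the inverse law of cosines on triangle BJH: cos(∠BJH) = (14² + (14·√2)² − 14²) / (2·14·14·√2) = 392/554.37 = 0.7071, so ∠BJH = 45°.

Therefore, the measure of angle ∠BJH = 45°.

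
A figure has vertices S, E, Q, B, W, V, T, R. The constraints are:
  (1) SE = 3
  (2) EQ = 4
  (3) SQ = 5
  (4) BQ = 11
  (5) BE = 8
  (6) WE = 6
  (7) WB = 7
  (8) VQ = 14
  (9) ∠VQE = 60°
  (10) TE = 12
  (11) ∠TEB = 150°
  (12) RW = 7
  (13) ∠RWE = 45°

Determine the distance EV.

Step 1: By the law of cosines on triangle EQV: EV² = 4² + 14² − 2·4·14·cos(60°) = 156, so EV = 2·√39.

Therefore, the length of EV = 2·√39.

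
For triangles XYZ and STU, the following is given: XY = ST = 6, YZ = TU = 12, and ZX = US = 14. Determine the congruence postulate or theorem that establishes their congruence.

The given information provides:
XY = ST = 6, YZ = TU = 12, and ZX = US = 14
This matches the SSS congruence theorem.
All three pairs of corresponding sides are equal (Side-Side-Side).

SSS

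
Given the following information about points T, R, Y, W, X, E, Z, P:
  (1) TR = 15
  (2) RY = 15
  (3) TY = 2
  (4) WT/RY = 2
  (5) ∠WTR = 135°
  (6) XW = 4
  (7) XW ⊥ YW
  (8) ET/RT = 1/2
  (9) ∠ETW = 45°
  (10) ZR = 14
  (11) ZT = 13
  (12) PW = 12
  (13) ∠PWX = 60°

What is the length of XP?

Step 1: By the law of cosines on triangle XWP: XP² = 4² + 12² − 2·4·12·cos(60°) = 112, so XP = 4·√7.

Therefore, the length of XP = 4·√7.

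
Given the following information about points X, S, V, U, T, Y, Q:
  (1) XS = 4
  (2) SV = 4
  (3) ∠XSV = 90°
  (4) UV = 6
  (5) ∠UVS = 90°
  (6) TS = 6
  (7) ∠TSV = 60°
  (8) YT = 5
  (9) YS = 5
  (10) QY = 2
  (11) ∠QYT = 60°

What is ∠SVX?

Step 1: By the law of cosines on triangle VSX: VX² = 4² + 4² − 2·4·4·cos(90°) = 32, so VX = 4·√2.
Step 2: By the inverse law of cosines on triangle SVX: cos(∠SVX) = (4² + (4·√2)² − 4²) / (2·4·4·√2) = 32/45.25 = 0.7071, so ∠SVX = 45°.

Therefore, the measure of angle ∠SVX = 45°.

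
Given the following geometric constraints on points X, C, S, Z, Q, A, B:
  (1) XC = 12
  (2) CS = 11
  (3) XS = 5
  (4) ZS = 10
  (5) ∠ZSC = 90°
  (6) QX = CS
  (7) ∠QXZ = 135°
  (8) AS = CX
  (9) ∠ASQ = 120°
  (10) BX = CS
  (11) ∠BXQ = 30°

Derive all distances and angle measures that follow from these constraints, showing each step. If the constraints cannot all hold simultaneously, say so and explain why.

The constraints are consistent.

From the given relations:
  QX = CS = 11
  AS = CX = 12
  BX = CS = 11

Step 1: From CS = 11, SZ = 10, and ∠CSZ = 90°, by the law of cosines:
  CZ² = CS² + SZ² - 2·CS·SZ·cos(90°) = 121 + 100 - 0 = 221
  CZ ≈ 14.87

Step 2: From QX = 11, XB = 11, and ∠QXB = 30°, by the law of cosines:
  QB² = QX² + XB² - 2·QX·XB·cos(30°) = 121 + 121 - 209.6 = 32.42
  QB ≈ 5.69

Step 3: From XC = 12, XS = 5, CS = 11, by the inverse law of cosines:
  cos(∠CXS) = (XC² + XS² - CS²) / (2·XC·XS)
  ∠CXS = 66.42°

Step 4: From CS = 11, CX = 12, SX = 5, by the inverse law of cosines:
  cos(∠SCX) = (CS² + CX² - SX²) / (2·CS·CX)
  ∠SCX = 24.62°

Step 5: From SC = 11, SX = 5, CX = 12, by the inverse law of cosines:
  cos(∠CSX) = (SC² + SX² - CX²) / (2·SC·SX)
  ∠CSX = 88.96°

Step 6: From CS = 11, CZ = 14.87, SZ = 10, by the inverse law of cosines:
  cos(∠SCZ) = (CS² + CZ² - SZ²) / (2·CS·CZ)
  ∠SCZ = 42.27°

Step 7: From ZC = 14.87, ZS = 10, CS = 11, by the inverse law of cosines:
  cos(∠CZS) = (ZC² + ZS² - CS²) / (2·ZC·ZS)
  ∠CZS = 47.73°

Step 8: From QB = 5.69, QX = 11, BX = 11, by the inverse law of cosines:
  cos(∠BQX) = (QB² + QX² - BX²) / (2·QB·QX)
  ∠BQX = 75°

Step 9: From BQ = 5.69, BX = 11, QX = 11, by the inverse law of cosines:
  cos(∠QBX) = (BQ² + BX² - QX²) / (2·BQ·BX)
  ∠QBX = 75°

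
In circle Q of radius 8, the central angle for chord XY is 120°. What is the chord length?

Chord length = 2r sin(θ/2)
= 2 × 8 × sin(120°/2)
= 2 × 8 × sin(60°)
= 8*sqrt(3)

8*sqrt(3)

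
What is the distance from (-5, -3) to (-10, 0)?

The horizontal distance is |-10 - -5| = 5 and the vertical distance is |0 - -3| = 3.
By the Pythagorean theorem, d = sqrt(5^2 + 3^2) = sqrt(34).

sqrt(34)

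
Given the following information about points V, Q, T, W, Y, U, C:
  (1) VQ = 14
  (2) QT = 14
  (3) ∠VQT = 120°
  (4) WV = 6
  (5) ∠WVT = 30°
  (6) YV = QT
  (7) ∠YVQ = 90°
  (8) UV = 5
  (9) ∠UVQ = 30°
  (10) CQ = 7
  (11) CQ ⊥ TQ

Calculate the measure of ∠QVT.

Step 1: By the law of cosines on triangle VQT: VT² = 14² + 14² − 2·14·14·cos(120°) = 588, so VT = 14·√3.
Step 2: By the inverse law of cosines on triangle QVT: cos(∠QVT) = (14² + (14·√3)² − 14²) / (2·14·14·√3) = 588/678.96 = 0.866, so ∠QVT = 30°.

Therefore, the measure of angle ∠QVT = 30°.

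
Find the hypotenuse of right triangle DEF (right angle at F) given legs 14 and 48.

By the Pythagorean theorem: DE^2 = DF^2 + EF^2
DE^2 = 14^2 + 48^2 = 196 + 2304 = 2500
DE = sqrt(2500) = 50

50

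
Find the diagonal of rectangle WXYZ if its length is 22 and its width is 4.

A rectangle's diagonal splits it into two right triangles, with the diagonal as the hypotenuse.
By the Pythagorean theorem, d^2 = 22^2 + 4^2 = 500.
Therefore d = sqrt(500) = 10*sqrt(5).

10*sqrt(5)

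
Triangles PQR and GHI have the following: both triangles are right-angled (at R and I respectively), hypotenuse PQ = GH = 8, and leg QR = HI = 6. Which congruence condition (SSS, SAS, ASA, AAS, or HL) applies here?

Consider the given information: both triangles are right-angled (at R and I respectively), hypotenuse PQ = GH = 8, and leg QR = HI = 6
This is not SSS or SAS: SSS requires all three pairs of sides, but we don't have that. SAS requires two sides and the included angle between them.
The correct criterion is HL. The hypotenuse and one leg of two right triangles are equal (Hypotenuse-Leg).

HL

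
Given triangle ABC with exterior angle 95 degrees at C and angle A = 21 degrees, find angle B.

By the exterior angle theorem: exterior angle = sum of remote interior angles.
95 = 21 + angle B
angle B = 95 - 21 = 74 degrees

74 degrees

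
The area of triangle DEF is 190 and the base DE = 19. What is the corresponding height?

Area = (1/2) * base * height
height = 2 * Area / base
height = 2 * 190 / 19
height = 380 / 19
height = 20

20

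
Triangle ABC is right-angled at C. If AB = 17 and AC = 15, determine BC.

Rearranging the Pythagorean theorem to solve for the unknown leg:
leg^2 = hypotenuse^2 - known_leg^2 = 289 - 225 = 64
leg = sqrt(64) = 8.

8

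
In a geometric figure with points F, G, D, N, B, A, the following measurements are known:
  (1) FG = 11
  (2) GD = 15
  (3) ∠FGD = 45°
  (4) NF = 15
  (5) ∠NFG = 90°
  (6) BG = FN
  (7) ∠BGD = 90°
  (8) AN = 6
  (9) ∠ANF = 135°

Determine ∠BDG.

From the given relations: BG = FN = 15.
Step 1: By the law of cosines on triangle DGB: DB² = 15² + 15² − 2·15·15·cos(90°) = 450, so DB = 15·√2.
Step 2: By the inverse law of cosines on triangle BDG: cos(∠BDG) = ((15·√2)² + 15² − 15²) / (2·15·√2·15) = 450/636.4 = 0.7071, so ∠BDG = 45°.

Therefore, the measure of angle ∠BDG = 45°.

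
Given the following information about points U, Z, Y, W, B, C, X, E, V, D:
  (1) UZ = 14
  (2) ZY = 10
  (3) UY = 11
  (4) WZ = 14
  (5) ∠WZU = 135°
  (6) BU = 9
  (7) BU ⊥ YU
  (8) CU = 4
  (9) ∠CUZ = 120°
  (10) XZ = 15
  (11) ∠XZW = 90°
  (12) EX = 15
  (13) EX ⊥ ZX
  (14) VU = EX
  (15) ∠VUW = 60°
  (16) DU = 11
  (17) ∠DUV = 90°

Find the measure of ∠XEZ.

Step 1: By the law of cosines on triangle EXZ: EZ² = 15² + 15² − 2·15·15·cos(90°) = 450, so EZ = 15·√2.
Step 2: By the inverse law of cosines on triangle XEZ: cos(∠XEZ) = (15² + (15·√2)² − 15²) / (2·15·15·√2) = 450/636.4 = 0.7071, so ∠XEZ = 45°.

Therefore, the measure of angle ∠XEZ = 45°.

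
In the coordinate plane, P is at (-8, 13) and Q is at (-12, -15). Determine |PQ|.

d = sqrt((-12 - -8)^2 + (-15 - 13)^2)
d = sqrt(-4^2 + -28^2)
d = sqrt(16 + 784)
d = sqrt(800) = 20*sqrt(2)

20*sqrt(2)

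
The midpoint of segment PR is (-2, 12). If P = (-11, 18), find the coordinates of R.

Using the midpoint formula: M = ((x1 + x2)/2, (y1 + y2)/2)
We know M = (-2, 12) and P = (-11, 18)
For x: -2 = (-11 + x2)/2, so x2 = 2*-2 - -11 = 7
For y: 12 = (18 + y2)/2, so y2 = 2*12 - 18 = 6
R = (7, 6)

(7, 6)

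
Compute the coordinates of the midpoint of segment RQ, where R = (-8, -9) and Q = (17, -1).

The midpoint is the point halfway along the segment.
Move half the horizontal distance: -8 + (17 - -8)/2 = -8 + 25/2 = 9/2
Move half the vertical distance: -9 + (-1 - -9)/2 = -9 + 8/2 = -5
Midpoint = (9/2, -5)

(9/2, -5)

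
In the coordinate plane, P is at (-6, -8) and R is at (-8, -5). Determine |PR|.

The horizontal distance is |-8 - -6| = 2 and the vertical distance is |-5 - -8| = 3.
By the Pythagorean theorem, d = sqrt(2^2 + 3^2) = sqrt(13).

sqrt(13)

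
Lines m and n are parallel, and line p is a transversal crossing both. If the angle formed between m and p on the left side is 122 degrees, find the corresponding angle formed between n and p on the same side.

Corresponding angles are equal: 122 degrees.

122 degrees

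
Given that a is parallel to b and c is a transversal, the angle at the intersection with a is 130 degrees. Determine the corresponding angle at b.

When a transversal crosses parallel lines, angles in the same position at each intersection are called corresponding angles.
These are always equal, so the answer is 130 degrees.

130 degrees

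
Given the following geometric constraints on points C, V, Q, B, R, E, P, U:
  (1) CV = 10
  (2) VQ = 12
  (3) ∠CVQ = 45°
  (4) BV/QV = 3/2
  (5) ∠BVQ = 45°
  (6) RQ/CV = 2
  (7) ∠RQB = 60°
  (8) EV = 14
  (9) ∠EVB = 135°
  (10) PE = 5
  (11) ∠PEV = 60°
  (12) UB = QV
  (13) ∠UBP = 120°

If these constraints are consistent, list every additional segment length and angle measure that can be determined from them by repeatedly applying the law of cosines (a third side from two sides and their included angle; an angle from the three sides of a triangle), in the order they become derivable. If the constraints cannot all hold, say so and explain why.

The constraints are consistent. Derivable facts, in order:
After 1 step:
- BE ≈ 29.6
- CQ ≈ 8.62
- QB ≈ 12.75
- VP = √151
After 2 steps:
- BR ≈ 17.54
- ∠BEV = 25.46°
- ∠BQV = 93.27°
- ∠CQV = 55.12°
- ∠EBV = 19.54°
- ∠EPV = 99.37°
- ∠EVP = 20.63°
- ∠QBV = 41.73°
- ∠QCV = 79.88°
After 3 steps:
- ∠BRQ = 39.02°
- ∠QBR = 80.98°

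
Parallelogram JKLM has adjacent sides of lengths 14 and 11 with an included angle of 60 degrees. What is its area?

Area = a * b * sin(theta)
Area = 14 * 11 * sin(60 degrees)
Area = 154 * sqrt(3)/2
Area = 77*sqrt(3)

77*sqrt(3)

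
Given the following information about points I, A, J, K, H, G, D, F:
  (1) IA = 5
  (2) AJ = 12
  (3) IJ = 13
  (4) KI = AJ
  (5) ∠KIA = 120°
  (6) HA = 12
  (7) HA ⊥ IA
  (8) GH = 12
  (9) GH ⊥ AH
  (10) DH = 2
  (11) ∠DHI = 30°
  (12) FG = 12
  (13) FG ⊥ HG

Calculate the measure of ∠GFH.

Step 1: By the law of cosines on triangle FGH: FH² = 12² + 12² − 2·12·12·cos(90°) = 288, so FH = 12·√2.
Step 2: By the inverse law of cosines on triangle GFH: cos(∠GFH) = (12² + (12·√2)² − 12²) / (2·12·12·√2) = 288/407.29 = 0.7071, so ∠GFH = 45°.

Therefore, the measure of angle ∠GFH = 45°.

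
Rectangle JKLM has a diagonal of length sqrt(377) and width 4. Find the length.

The diagonal of a rectangle forms a right triangle with the two sides.
Rearranging the Pythagorean theorem: missing side = sqrt(d^2 - known^2).
= sqrt(377 - 16) = sqrt(361) = 19.

19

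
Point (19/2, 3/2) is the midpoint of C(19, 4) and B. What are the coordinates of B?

Using the midpoint formula: M = ((x1 + x2)/2, (y1 + y2)/2)
We know M = (19/2, 3/2) and C = (19, 4)
For x: 19/2 = (19 + x2)/2, so x2 = 2*19/2 - 19 = 0
For y: 3/2 = (4 + y2)/2, so y2 = 2*3/2 - 4 = -1
B = (0, -1)

(0, -1)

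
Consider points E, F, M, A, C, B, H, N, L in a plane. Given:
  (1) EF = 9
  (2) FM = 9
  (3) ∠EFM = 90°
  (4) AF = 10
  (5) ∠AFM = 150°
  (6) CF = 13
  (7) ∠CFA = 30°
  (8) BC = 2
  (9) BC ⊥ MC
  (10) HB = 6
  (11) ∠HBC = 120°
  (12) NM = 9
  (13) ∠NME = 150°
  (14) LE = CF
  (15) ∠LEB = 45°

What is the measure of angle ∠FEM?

Step 1: By the law of cosines on triangle EFM: EM² = 9² + 9² − 2·9·9·cos(90°) = 162, so EM = 9·√2.
Step 2: By the inverse law of cosines on triangle FEM: cos(∠FEM) = (9² + (9·√2)² − 9²) / (2·9·9·√2) = 162/229.1 = 0.7071, so ∠FEM = 45°.

Therefore, the measure of angle ∠FEM = 45°.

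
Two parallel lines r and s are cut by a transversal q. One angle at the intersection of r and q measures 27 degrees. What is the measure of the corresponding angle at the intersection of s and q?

Corresponding angles formed by parallel lines and a transversal are equal.
The given angle is 27 degrees.
The corresponding angle = 27 degrees.

27 degrees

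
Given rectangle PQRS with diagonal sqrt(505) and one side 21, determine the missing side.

The diagonal of a rectangle forms a right triangle with the two sides.
Rearranging the Pythagorean theorem: missing side = sqrt(d^2 - known^2).
= sqrt(505 - 441) = sqrt(64) = 8.

8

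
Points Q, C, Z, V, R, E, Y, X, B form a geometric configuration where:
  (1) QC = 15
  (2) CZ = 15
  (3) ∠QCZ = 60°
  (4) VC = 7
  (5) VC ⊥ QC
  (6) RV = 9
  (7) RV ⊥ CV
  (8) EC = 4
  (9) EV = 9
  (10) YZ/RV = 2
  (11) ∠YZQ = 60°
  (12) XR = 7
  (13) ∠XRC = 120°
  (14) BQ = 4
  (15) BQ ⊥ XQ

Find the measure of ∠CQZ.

Step 1: By the law of cosines on triangle QCZ: QZ² = 15² + 15² − 2·15·15·cos(60°) = 225, so QZ = 15.
Step 2: By the inverse law of cosines on triangle CQZ: cos(∠CQZ) = (15² + 15² − 15²) / (2·15·15) = 225/450 = 0.5, so ∠CQZ = 60°.

Therefore, the measure of angle ∠CQZ = 60°.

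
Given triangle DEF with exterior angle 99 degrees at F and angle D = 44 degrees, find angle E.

angle E = 99 - 44 = 55 degrees (exterior angle theorem).

55 degrees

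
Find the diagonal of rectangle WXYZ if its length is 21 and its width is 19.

Using the Pythagorean theorem:
d² = 21² + 19² = 441 + 361 = 802
d = sqrt(802)

sqrt(802)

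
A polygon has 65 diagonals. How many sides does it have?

Using d = n(n - 3)/2, we solve 65 = n(n - 3)/2.
So n(n - 3) = 130.
Testing n = 13: 13 * 10 = 130 = 130. Correct.
The polygon has 13 sides.

13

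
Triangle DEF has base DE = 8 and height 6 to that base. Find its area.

A triangle's area is half the area of a rectangle with the same base and height.
Area = (1/2) * 8 * 6 = 24.

24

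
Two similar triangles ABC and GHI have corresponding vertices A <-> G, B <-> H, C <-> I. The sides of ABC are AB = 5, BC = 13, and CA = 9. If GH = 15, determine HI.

k = 15/5 = 3. HI = 3 * 13 = 39.

39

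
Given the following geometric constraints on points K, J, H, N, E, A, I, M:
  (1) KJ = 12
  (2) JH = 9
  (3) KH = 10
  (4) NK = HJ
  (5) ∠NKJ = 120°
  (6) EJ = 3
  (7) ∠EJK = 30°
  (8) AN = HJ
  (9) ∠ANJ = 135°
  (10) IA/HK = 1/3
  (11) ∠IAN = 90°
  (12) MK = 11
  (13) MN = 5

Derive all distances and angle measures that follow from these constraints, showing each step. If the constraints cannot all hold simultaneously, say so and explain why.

The constraints are consistent.

From the given relations:
  NK = HJ = 9
  AN = HJ = 9
  IA = 1/3·HK = 1/3·10 ≈ 3.33

Step 1: From KJ = 12, JE = 3, and ∠KJE = 30°, by the law of cosines:
  KE² = KJ² + JE² - 2·KJ·JE·cos(30°) = 144 + 9 - 62.35 = 90.65
  KE ≈ 9.52

Step 2: From JK = 12, KN = 9, and ∠JKN = 120°, by the law of cosines:
  JN² = JK² + KN² - 2·JK·KN·cos(120°) = 144 + 81 + 108 = 333
  JN = 3·√37

Step 3: From NA = 9, AI = 3.33, and ∠NAI = 90°, by the law of cosines:
  NI² = NA² + AI² - 2·NA·AI·cos(90°) = 81 + 11.11 - 0 = 92.11
  NI ≈ 9.6

Step 4: From KH = 10, KJ = 12, HJ = 9, by the inverse law of cosines:
  cos(∠HKJ) = (KH² + KJ² - HJ²) / (2·KH·KJ)
  ∠HKJ = 47.22°

Step 5: From KM = 11, KN = 9, MN = 5, by the inverse law of cosines:
  cos(∠MKN) = (KM² + KN² - MN²) / (2·KM·KN)
  ∠MKN = 26.63°

Step 6: From JH = 9, JK = 12, HK = 10, by the inverse law of cosines:
  cos(∠HJK) = (JH² + JK² - HK²) / (2·JH·JK)
  ∠HJK = 54.64°

Step 7: From HJ = 9, HK = 10, JK = 12, by the inverse law of cosines:
  cos(∠JHK) = (HJ² + HK² - JK²) / (2·HJ·HK)
  ∠JHK = 78.14°

Step 8: From NK = 9, NM = 5, KM = 11, by the inverse law of cosines:
  cos(∠KNM) = (NK² + NM² - KM²) / (2·NK·NM)
  ∠KNM = 99.59°

Step 9: From MK = 11, MN = 5, KN = 9, by the inverse law of cosines:
  cos(∠KMN) = (MK² + MN² - KN²) / (2·MK·MN)
  ∠KMN = 53.78°

Step 10: From JN = 3·√37, NA = 9, and ∠JNA = 135°, by the law of cosines:
  JA² = JN² + NA² - 2·JN·NA·cos(135°) = 333 + 81 + 232.3 = 646.3
  JA ≈ 25.42

Step 11: From KE = 9.52, KJ = 12, EJ = 3, by the inverse law of cosines:
  cos(∠EKJ) = (KE² + KJ² - EJ²) / (2·KE·KJ)
  ∠EKJ = 9.06°

Step 12: From JK = 12, JN = 3·√37, KN = 9, by the inverse law of cosines:
  cos(∠KJN) = (JK² + JN² - KN²) / (2·JK·JN)
  ∠KJN = 25.28°

Step 13: From NA = 9, NI = 9.6, AI = 3.33, by the inverse law of cosines:
  cos(∠ANI) = (NA² + NI² - AI²) / (2·NA·NI)
  ∠ANI = 20.32°

Step 14: From NJ = 3·√37, NK = 9, JK = 12, by the inverse law of cosines:
  cos(∠JNK) = (NJ² + NK² - JK²) / (2·NJ·NK)
  ∠JNK = 34.72°

Step 15: From EJ = 3, EK = 9.52, JK = 12, by the inverse law of cosines:
  cos(∠JEK) = (EJ² + EK² - JK²) / (2·EJ·EK)
  ∠JEK = 140.94°

Step 16: From IA = 3.33, IN = 9.6, AN = 9, by the inverse law of cosines:
  cos(∠AIN) = (IA² + IN² - AN²) / (2·IA·IN)
  ∠AIN = 69.68°

Step 17: From JA = 25.42, JN = 3·√37, AN = 9, by the inverse law of cosines:
  cos(∠AJN) = (JA² + JN² - AN²) / (2·JA·JN)
  ∠AJN = 14.5°

Step 18: From AJ = 25.42, AN = 9, JN = 3·√37, by the inverse law of cosines:
  cos(∠JAN) = (AJ² + AN² - JN²) / (2·AJ·AN)
  ∠JAN = 30.5°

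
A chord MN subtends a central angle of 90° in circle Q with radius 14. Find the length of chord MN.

Chord length = 2r sin(θ/2)
= 2 × 14 × sin(90°/2)
= 2 × 14 × sin(45°)
= 14*sqrt(2)

14*sqrt(2)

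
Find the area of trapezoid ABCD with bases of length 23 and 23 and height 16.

Area = (23 + 23) * 16 / 2 = 736 / 2 = 368

368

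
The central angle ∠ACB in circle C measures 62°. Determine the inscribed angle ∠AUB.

By the inscribed angle theorem, the inscribed angle is half the central angle.
Inscribed angle = 62° / 2 = 31°

31°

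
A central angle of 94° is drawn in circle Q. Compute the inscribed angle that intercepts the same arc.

An inscribed angle intercepts an arc from a point on the circle, while the central angle intercepts the same arc from the center.
The inscribed angle is always half the central angle: 94° / 2 = 47°.

47°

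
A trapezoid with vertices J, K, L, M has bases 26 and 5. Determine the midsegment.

The midsegment (median) of a trapezoid connects the midpoints of the non-parallel sides.
Its length is the average of the two bases: (26 + 5) / 2 = 31/2.

31/2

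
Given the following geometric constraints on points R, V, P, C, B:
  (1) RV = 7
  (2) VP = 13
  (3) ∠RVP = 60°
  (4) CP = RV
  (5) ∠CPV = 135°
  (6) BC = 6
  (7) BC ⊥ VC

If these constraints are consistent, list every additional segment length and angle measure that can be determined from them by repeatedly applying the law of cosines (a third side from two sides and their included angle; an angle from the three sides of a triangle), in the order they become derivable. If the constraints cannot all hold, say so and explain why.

The constraints are consistent. Derivable facts, in order:
After 1 step:
- RP = √127
- VC ≈ 18.62
After 2 steps:
- VB ≈ 19.56
- ∠CVP = 15.42°
- ∠PCV = 29.58°
- ∠PRV = 87.46°
- ∠RPV = 32.54°
After 3 steps:
- ∠BVC = 17.86°
- ∠CBV = 72.14°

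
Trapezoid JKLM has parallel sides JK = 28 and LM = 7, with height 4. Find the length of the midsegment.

The midsegment (median) of a trapezoid connects the midpoints of the non-parallel sides.
Its length is the average of the two bases: (28 + 7) / 2 = 35/2.

35/2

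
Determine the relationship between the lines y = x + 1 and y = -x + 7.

Slope of line 1: m1 = 1
Slope of line 2: m2 = -1
m1 * m2 = -1, so perpendicular.

Perpendicular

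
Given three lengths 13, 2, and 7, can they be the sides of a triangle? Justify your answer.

No.
The triangle inequality is violated: 2 + 7 = 9 ≤ 13.
These lengths cannot form a triangle.

No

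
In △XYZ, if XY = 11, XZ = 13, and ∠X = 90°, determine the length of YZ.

By the law of cosines: YZ^2 = XY^2 + XZ^2 - 2*XY*XZ*cos(X)
YZ^2 = 11^2 + 13^2 - 2*11*13*cos(90°)
YZ^2 = 121 + 169 - 286*(0)
YZ^2 = 290
YZ = sqrt(290)

sqrt(290)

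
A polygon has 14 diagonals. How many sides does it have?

Using d = n(n - 3)/2, we solve 14 = n(n - 3)/2.
So n(n - 3) = 28.
Testing n = 7: 7 * 4 = 28 = 28. Correct.
The polygon has 7 sides.

7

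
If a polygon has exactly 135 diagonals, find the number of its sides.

Using d = n(n - 3)/2, we solve 135 = n(n - 3)/2.
So n(n - 3) = 270.
Testing n = 18: 18 * 15 = 270 = 270. Correct.
The polygon has 18 sides.

18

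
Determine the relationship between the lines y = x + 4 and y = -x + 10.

Slope of line 1: m1 = 1
Slope of line 2: m2 = -1
m1 * m2 = (1) * (-1) = -1 = -1, so the lines are perpendicular.

Perpendicular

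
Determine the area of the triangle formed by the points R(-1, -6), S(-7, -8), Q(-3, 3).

Using the Shoelace formula for a triangle:
Area = (1/2)|x0(y1 - y2) + x1(y2 - y0) + x2(y0 - y1)|
Area = (1/2)|-1(-8 - 3) + -7(3 - -6) + -3(-6 - -8)|
Area = (1/2)|11 + -63 + -6|
Area = (1/2)|-58|
Area = (1/2)(58)
Area = 29

29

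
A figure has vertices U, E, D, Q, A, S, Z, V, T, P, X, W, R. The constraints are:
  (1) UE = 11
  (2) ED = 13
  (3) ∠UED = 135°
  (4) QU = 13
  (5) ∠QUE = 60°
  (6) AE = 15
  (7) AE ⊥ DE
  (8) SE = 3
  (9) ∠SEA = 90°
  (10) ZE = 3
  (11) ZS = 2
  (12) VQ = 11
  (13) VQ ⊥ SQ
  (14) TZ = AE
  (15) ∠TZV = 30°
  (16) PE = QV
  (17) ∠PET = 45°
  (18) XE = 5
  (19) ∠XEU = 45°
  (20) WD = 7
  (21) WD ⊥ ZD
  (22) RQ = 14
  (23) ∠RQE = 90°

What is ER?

Step 1: By the law of cosines on triangle EUQ: EQ² = 11² + 13² − 2·11·13·cos(60°) = 147, so EQ = 7·√3.
Step 2: By the law of cosines on triangle EQR: ER² = (7·√3)² + 14² − 2·7·√3·14·cos(90°) = 343, so ER = 7·√7.

Therefore, the length of ER = 7·√7.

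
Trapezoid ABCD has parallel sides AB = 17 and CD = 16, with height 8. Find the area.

Area = (17 + 16) * 8 / 2 = 264 / 2 = 132

132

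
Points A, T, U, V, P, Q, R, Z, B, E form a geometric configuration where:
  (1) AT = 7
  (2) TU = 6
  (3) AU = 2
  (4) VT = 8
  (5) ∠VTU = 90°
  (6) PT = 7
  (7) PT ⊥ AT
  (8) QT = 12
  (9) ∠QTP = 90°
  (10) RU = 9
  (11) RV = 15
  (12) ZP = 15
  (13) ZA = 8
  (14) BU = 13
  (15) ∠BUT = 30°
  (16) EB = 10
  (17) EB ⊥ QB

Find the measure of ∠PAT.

Step 1: By the law of cosines on triangle ATP: AP² = 7² + 7² − 2·7·7·cos(90°) = 98, so AP = 7·√2.
Step 2: By the inverse law of cosines on triangle PAT: cos(∠PAT) = ((7·√2)² + 7² − 7²) / (2·7·√2·7) = 98/138.59 = 0.7071, so ∠PAT = 45°.

Therefore, the measure of angle ∠PAT = 45°.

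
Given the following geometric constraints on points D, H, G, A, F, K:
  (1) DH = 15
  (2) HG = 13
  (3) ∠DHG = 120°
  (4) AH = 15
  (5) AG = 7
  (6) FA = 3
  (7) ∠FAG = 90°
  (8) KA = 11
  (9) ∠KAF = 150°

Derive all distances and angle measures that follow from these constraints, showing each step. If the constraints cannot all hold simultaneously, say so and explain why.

The constraints are consistent.

Step 1: From DH = 15, HG = 13, and ∠DHG = 120°, by the law of cosines:
  DG² = DH² + HG² - 2·DH·HG·cos(120°) = 225 + 169 + 195 = 589
  DG ≈ 24.27

Step 2: From GA = 7, AF = 3, and ∠GAF = 90°, by the law of cosines:
  GF² = GA² + AF² - 2·GA·AF·cos(90°) = 49 + 9 - 0 = 58
  GF = √58

Step 3: From FA = 3, AK = 11, and ∠FAK = 150°, by the law of cosines:
  FK² = FA² + AK² - 2·FA·AK·cos(150°) = 9 + 121 + 57.16 = 187.2
  FK ≈ 13.68

Step 4: From HA = 15, HG = 13, AG = 7, by the inverse law of cosines:
  cos(∠AHG) = (HA² + HG² - AG²) / (2·HA·HG)
  ∠AHG = 27.8°

Step 5: From GA = 7, GH = 13, AH = 15, by the inverse law of cosines:
  cos(∠AGH) = (GA² + GH² - AH²) / (2·GA·GH)
  ∠AGH = 92.2°

Step 6: From AG = 7, AH = 15, GH = 13, by the inverse law of cosines:
  cos(∠GAH) = (AG² + AH² - GH²) / (2·AG·AH)
  ∠GAH = 60°

Step 7: From DG = 24.27, DH = 15, GH = 13, by the inverse law of cosines:
  cos(∠GDH) = (DG² + DH² - GH²) / (2·DG·DH)
  ∠GDH = 27.64°

Step 8: From GA = 7, GF = √58, AF = 3, by the inverse law of cosines:
  cos(∠AGF) = (GA² + GF² - AF²) / (2·GA·GF)
  ∠AGF = 23.2°

Step 9: From GD = 24.27, GH = 13, DH = 15, by the inverse law of cosines:
  cos(∠DGH) = (GD² + GH² - DH²) / (2·GD·GH)
  ∠DGH = 32.36°

Step 10: From FA = 3, FG = √58, AG = 7, by the inverse law of cosines:
  cos(∠AFG) = (FA² + FG² - AG²) / (2·FA·FG)
  ∠AFG = 66.8°

Step 11: From FA = 3, FK = 13.68, AK = 11, by the inverse law of cosines:
  cos(∠AFK) = (FA² + FK² - AK²) / (2·FA·FK)
  ∠AFK = 23.71°

Step 12: From KA = 11, KF = 13.68, AF = 3, by the inverse law of cosines:
  cos(∠AKF) = (KA² + KF² - AF²) / (2·KA·KF)
  ∠AKF = 6.29°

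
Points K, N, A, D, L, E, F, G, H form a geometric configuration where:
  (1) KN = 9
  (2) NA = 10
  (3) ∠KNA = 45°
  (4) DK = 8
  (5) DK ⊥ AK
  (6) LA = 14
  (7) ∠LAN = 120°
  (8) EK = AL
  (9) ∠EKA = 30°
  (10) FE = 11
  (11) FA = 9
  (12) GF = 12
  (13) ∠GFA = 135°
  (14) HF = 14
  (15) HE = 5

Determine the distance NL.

Step 1: By the law of cosines on triangle NAL: NL² = 10² + 14² − 2·10·14·cos(120°) = 436, so NL = 2·√109.

Therefore, the length of NL = 2·√109.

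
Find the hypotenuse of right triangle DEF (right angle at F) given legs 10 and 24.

In a right triangle, the square of the hypotenuse equals the sum of the squares of the two legs.
The legs are 10 and 24, so the hypotenuse = sqrt(100 + 576) = sqrt(676) = 26.

26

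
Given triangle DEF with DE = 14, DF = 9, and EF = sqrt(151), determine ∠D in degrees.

By the inverse law of cosines: cos(D) = (DE² + DF² - EF²) / (2 × DE × DF)
cos(D) = (14² + 9² - (sqrt(151))²) / (2 × 14 × 9)
cos(D) = (196 + 81 - (151)) / 252
cos(D) = 1/2
D = arccos(1/2) = 60°

60°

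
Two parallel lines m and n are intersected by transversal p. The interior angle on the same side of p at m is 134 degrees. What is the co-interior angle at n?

Co-interior (same-side interior) angles are between the parallel lines on the same side of the transversal.
Unlike corresponding or alternate interior angles, they are supplementary rather than equal.
So the angle = 180 - 134 = 46 degrees.

46 degrees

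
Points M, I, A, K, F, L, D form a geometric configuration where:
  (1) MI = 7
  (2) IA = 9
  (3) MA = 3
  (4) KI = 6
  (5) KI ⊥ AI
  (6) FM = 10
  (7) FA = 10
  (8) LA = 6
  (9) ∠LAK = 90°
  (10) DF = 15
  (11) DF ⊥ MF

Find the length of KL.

Step 1: By the law of cosines on triangle KIA: KA² = 6² + 9² − 2·6·9·cos(90°) = 117, so KA = 3·√13.
Step 2: By the law of cosines on triangle KAL: KL² = (3·√13)² + 6² − 2·3·√13·6·cos(90°) = 153, so KL = 3·√17.

Therefore, the length of KL = 3·√17.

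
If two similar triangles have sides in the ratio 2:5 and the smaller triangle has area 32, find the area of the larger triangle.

The ratio of areas of similar triangles = (side ratio)^2.
Side ratio = 2:5, so area ratio = 4:25.
Area of the larger triangle / Area of the smaller triangle = 25/4
Area of the larger triangle = 32 * 25/4 = 200

200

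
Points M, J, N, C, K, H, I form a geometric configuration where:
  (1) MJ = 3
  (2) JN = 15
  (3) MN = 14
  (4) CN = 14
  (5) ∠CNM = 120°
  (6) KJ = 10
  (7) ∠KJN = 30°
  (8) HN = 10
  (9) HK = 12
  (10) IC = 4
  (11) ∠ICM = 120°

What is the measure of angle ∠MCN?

Step 1: By the law of cosines on triangle CNM: CM² = 14² + 14² − 2·14·14·cos(120°) = 588, so CM = 14·√3.
Step 2: By the inverse law of cosines on triangle MCN: cos(∠MCN) = ((14·√3)² + 14² − 14²) / (2·14·√3·14) = 588/678.96 = 0.866, so ∠MCN = 30°.

Therefore, the measure of angle ∠MCN = 30°.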